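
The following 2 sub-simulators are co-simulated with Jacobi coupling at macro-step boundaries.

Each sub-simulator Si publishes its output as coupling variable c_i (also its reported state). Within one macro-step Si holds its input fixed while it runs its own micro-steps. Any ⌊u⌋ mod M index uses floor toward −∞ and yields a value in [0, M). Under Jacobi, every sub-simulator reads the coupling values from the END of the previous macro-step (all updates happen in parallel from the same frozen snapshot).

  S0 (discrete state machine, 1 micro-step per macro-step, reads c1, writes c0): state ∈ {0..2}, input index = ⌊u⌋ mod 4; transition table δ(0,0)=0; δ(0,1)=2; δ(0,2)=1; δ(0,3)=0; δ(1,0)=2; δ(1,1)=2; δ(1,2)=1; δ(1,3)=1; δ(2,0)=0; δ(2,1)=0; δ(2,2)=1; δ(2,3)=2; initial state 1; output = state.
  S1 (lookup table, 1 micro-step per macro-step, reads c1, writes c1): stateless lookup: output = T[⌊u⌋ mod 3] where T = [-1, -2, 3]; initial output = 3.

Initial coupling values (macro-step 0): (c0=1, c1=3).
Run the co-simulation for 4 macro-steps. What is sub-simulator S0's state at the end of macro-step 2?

S0 state at macro-step 2 = 1

macro 1: S0 reads c1=3 → after 1×micro: 1; S1 reads c1=3 → after 1×micro: -1 ⇒ (c0=1, c1=-1)
macro 2: S0 reads c1=-1 → after 1×micro: 1; S1 reads c1=-1 → after 1×micro: 3 ⇒ (c0=1, c1=3)
macro 3: S0 reads c1=3 → after 1×micro: 1; S1 reads c1=3 → after 1×micro: -1 ⇒ (c0=1, c1=-1)
macro 4: S0 reads c1=-1 → after 1×micro: 1; S1 reads c1=-1 → after 1×micro: 3 ⇒ (c0=1, c1=3)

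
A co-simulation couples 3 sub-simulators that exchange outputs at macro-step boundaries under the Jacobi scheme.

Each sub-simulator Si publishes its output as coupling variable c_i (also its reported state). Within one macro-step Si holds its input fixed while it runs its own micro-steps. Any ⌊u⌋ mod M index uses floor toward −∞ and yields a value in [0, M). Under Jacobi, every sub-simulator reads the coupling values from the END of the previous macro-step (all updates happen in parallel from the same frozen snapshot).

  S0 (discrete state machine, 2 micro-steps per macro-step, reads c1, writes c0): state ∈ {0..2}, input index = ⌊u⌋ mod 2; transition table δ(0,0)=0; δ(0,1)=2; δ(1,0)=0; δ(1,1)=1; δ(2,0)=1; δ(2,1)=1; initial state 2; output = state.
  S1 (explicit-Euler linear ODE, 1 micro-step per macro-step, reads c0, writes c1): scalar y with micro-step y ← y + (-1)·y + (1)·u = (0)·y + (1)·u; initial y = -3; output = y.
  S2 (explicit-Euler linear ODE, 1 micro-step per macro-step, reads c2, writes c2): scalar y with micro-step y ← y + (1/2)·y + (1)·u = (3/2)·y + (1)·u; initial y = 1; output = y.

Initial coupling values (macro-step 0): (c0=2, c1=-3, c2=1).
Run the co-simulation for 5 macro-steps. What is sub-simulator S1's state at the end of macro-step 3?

S1 state at macro-step 3 = 0

macro 1: S0 reads c1=-3 → after 2×micro: 1; S1 reads c0=2 → after 1×micro: 2; S2 reads c2=1 → after 1×micro: 5/2 ⇒ (c0=1, c1=2, c2=5/2)
macro 2: S0 reads c1=2 → after 2×micro: 0; S1 reads c0=1 → after 1×micro: 1; S2 reads c2=5/2 → after 1×micro: 25/4 ⇒ (c0=0, c1=1, c2=25/4)
macro 3: S0 reads c1=1 → after 2×micro: 1; S1 reads c0=0 → after 1×micro: 0; S2 reads c2=25/4 → after 1×micro: 125/8 ⇒ (c0=1, c1=0, c2=125/8)
macro 4: S0 reads c1=0 → after 2×micro: 0; S1 reads c0=1 → after 1×micro: 1; S2 reads c2=125/8 → after 1×micro: 625/16 ⇒ (c0=0, c1=1, c2=625/16)
macro 5: S0 reads c1=1 → after 2×micro: 1; S1 reads c0=0 → after 1×micro: 0; S2 reads c2=625/16 → after 1×micro: 3125/32 ⇒ (c0=1, c1=0, c2=3125/32)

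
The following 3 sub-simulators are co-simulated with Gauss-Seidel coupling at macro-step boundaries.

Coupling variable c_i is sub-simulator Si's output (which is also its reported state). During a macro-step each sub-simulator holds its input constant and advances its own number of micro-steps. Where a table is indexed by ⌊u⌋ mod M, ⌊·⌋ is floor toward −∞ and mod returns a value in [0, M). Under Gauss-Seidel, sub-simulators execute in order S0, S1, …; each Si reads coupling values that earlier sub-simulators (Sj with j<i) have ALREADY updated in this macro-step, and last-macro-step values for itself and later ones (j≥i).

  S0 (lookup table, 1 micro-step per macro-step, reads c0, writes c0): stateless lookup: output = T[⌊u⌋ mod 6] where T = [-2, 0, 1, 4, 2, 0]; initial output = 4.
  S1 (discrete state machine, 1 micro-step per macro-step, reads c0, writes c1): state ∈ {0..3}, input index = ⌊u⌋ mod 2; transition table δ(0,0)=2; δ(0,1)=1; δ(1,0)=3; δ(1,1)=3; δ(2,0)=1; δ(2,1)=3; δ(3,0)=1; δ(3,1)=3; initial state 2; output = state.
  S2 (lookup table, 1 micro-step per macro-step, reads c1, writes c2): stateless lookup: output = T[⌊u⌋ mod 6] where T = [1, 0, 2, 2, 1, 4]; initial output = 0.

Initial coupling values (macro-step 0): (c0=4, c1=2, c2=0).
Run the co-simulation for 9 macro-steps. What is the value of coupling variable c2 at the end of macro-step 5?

macro 1: S0 reads c0=4 → after 1×micro: 2; S1 reads c0=2 → after 1×micro: 1; S2 reads c1=1 → after 1×micro: 0 ⇒ (c0=2, c1=1, c2=0)
macro 2: S0 reads c0=2 → after 1×micro: 1; S1 reads c0=1 → after 1×micro: 3; S2 reads c1=3 → after 1×micro: 2 ⇒ (c0=1, c1=3, c2=2)
macro 3: S0 reads c0=1 → after 1×micro: 0; S1 reads c0=0 → after 1×micro: 1; S2 reads c1=1 → after 1×micro: 0 ⇒ (c0=0, c1=1, c2=0)
macro 4: S0 reads c0=0 → after 1×micro: -2; S1 reads c0=-2 → after 1×micro: 3; S2 reads c1=3 → after 1×micro: 2 ⇒ (c0=-2, c1=3, c2=2)
macro 5: S0 reads c0=-2 → after 1×micro: 2; S1 reads c0=2 → after 1×micro: 1; S2 reads c1=1 → after 1×micro: 0 ⇒ (c0=2, c1=1, c2=0)
macro 6: S0 reads c0=2 → after 1×micro: 1; S1 reads c0=1 → after 1×micro: 3; S2 reads c1=3 → after 1×micro: 2 ⇒ (c0=1, c1=3, c2=2)
macro 7: S0 reads c0=1 → after 1×micro: 0; S1 reads c0=0 → after 1×micro: 1; S2 reads c1=1 → after 1×micro: 0 ⇒ (c0=0, c1=1, c2=0)
macro 8: S0 reads c0=0 → after 1×micro: -2; S1 reads c0=-2 → after 1×micro: 3; S2 reads c1=3 → after 1×micro: 2 ⇒ (c0=-2, c1=3, c2=2)
macro 9: S0 reads c0=-2 → after 1×micro: 2; S1 reads c0=2 → after 1×micro: 1; S2 reads c1=1 → after 1×micro: 0 ⇒ (c0=2, c1=1, c2=0)

c2 at macro-step 5 = 0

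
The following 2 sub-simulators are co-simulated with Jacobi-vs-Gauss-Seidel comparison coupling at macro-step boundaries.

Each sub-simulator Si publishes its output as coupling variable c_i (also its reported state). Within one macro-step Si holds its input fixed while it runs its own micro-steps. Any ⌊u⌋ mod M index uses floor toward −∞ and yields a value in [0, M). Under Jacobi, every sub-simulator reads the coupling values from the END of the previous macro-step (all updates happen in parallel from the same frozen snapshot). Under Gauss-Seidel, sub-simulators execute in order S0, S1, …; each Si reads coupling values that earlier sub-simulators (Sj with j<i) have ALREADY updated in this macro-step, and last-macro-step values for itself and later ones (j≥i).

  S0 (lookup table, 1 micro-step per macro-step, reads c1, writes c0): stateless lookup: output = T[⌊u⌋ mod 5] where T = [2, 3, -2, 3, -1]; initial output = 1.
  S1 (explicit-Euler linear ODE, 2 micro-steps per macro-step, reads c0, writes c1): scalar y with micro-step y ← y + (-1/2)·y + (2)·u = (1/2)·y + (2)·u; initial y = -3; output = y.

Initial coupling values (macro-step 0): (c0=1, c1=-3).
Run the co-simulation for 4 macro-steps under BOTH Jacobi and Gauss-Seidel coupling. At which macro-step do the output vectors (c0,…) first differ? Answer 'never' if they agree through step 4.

[Jacobi] macro 1: S0 reads c1=-3 → after 1×micro: -2; S1 reads c0=1 → after 2×micro: 9/4 ⇒ (c0=-2, c1=9/4)
[Jacobi] macro 2: S0 reads c1=9/4 → after 1×micro: -2; S1 reads c0=-2 → after 2×micro: -87/16 ⇒ (c0=-2, c1=-87/16)
[Jacobi] macro 3: S0 reads c1=-87/16 → after 1×micro: -1; S1 reads c0=-2 → after 2×micro: -471/64 ⇒ (c0=-1, c1=-471/64)
[Jacobi] macro 4: S0 reads c1=-471/64 → after 1×micro: -2; S1 reads c0=-1 → after 2×micro: -1239/256 ⇒ (c0=-2, c1=-1239/256)
[Gauss-Seidel] macro 1: S0 reads c1=-3 → after 1×micro: -2; S1 reads c0=-2 → after 2×micro: -27/4 ⇒ (c0=-2, c1=-27/4)
[Gauss-Seidel] macro 2: S0 reads c1=-27/4 → after 1×micro: 3; S1 reads c0=3 → after 2×micro: 117/16 ⇒ (c0=3, c1=117/16)
[Gauss-Seidel] macro 3: S0 reads c1=117/16 → after 1×micro: -2; S1 reads c0=-2 → after 2×micro: -267/64 ⇒ (c0=-2, c1=-267/64)
[Gauss-Seidel] macro 4: S0 reads c1=-267/64 → after 1×micro: 2; S1 reads c0=2 → after 2×micro: 1269/256 ⇒ (c0=2, c1=1269/256)

first divergence at macro-step: 1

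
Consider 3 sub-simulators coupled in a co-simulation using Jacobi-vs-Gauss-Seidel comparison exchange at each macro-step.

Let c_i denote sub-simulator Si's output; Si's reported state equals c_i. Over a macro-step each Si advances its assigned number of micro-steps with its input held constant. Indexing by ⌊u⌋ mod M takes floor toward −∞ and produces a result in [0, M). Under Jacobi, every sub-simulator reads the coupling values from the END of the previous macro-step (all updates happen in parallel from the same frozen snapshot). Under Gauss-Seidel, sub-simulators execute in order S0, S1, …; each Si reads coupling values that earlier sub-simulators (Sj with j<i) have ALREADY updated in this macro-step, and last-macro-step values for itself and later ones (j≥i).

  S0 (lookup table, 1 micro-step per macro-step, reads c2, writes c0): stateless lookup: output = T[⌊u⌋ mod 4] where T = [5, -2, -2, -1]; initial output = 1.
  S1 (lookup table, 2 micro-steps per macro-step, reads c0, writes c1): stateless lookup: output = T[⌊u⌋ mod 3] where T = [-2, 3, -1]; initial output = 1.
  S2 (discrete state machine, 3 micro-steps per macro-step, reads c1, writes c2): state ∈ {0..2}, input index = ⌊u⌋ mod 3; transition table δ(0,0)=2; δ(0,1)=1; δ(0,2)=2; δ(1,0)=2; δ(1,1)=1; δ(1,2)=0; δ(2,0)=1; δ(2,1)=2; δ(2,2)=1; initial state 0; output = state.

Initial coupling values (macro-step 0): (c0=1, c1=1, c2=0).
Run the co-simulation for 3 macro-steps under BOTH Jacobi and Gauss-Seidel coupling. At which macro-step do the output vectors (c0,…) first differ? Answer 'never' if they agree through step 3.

[Jacobi] macro 1: S0 reads c2=0 → after 1×micro: 5; S1 reads c0=1 → after 2×micro: 3; S2 reads c1=1 → after 3×micro: 1 ⇒ (c0=5, c1=3, c2=1)
[Jacobi] macro 2: S0 reads c2=1 → after 1×micro: -2; S1 reads c0=5 → after 2×micro: -1; S2 reads c1=3 → after 3×micro: 2 ⇒ (c0=-2, c1=-1, c2=2)
[Jacobi] macro 3: S0 reads c2=2 → after 1×micro: -2; S1 reads c0=-2 → after 2×micro: 3; S2 reads c1=-1 → after 3×micro: 2 ⇒ (c0=-2, c1=3, c2=2)
[Gauss-Seidel] macro 1: S0 reads c2=0 → after 1×micro: 5; S1 reads c0=5 → after 2×micro: -1; S2 reads c1=-1 → after 3×micro: 0 ⇒ (c0=5, c1=-1, c2=0)
[Gauss-Seidel] macro 2: S0 reads c2=0 → after 1×micro: 5; S1 reads c0=5 → after 2×micro: -1; S2 reads c1=-1 → after 3×micro: 0 ⇒ (c0=5, c1=-1, c2=0)
[Gauss-Seidel] macro 3: S0 reads c2=0 → after 1×micro: 5; S1 reads c0=5 → after 2×micro: -1; S2 reads c1=-1 → after 3×micro: 0 ⇒ (c0=5, c1=-1, c2=0)

first divergence at macro-step: 1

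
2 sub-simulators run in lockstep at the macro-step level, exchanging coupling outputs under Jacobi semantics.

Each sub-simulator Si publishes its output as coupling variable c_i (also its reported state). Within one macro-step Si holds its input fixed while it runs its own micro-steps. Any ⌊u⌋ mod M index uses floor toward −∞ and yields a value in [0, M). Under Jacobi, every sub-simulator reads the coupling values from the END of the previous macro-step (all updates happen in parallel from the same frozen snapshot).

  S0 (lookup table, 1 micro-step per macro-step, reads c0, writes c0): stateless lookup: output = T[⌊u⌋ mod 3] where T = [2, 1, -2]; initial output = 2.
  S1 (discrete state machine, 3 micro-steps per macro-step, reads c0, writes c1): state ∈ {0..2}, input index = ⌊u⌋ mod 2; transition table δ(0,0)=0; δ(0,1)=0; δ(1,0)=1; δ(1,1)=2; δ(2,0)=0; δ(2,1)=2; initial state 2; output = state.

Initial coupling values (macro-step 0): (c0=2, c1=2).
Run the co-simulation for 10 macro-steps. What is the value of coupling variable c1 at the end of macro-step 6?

c1 at macro-step 6 = 0

macro 1: S0 reads c0=2 → after 1×micro: -2; S1 reads c0=2 → after 3×micro: 0 ⇒ (c0=-2, c1=0)
macro 2: S0 reads c0=-2 → after 1×micro: 1; S1 reads c0=-2 → after 3×micro: 0 ⇒ (c0=1, c1=0)
macro 3: S0 reads c0=1 → after 1×micro: 1; S1 reads c0=1 → after 3×micro: 0 ⇒ (c0=1, c1=0)
macro 4: S0 reads c0=1 → after 1×micro: 1; S1 reads c0=1 → after 3×micro: 0 ⇒ (c0=1, c1=0)
macro 5: S0 reads c0=1 → after 1×micro: 1; S1 reads c0=1 → after 3×micro: 0 ⇒ (c0=1, c1=0)
macro 6: S0 reads c0=1 → after 1×micro: 1; S1 reads c0=1 → after 3×micro: 0 ⇒ (c0=1, c1=0)
macro 7: S0 reads c0=1 → after 1×micro: 1; S1 reads c0=1 → after 3×micro: 0 ⇒ (c0=1, c1=0)
macro 8: S0 reads c0=1 → after 1×micro: 1; S1 reads c0=1 → after 3×micro: 0 ⇒ (c0=1, c1=0)
macro 9: S0 reads c0=1 → after 1×micro: 1; S1 reads c0=1 → after 3×micro: 0 ⇒ (c0=1, c1=0)
macro 10: S0 reads c0=1 → after 1×micro: 1; S1 reads c0=1 → after 3×micro: 0 ⇒ (c0=1, c1=0)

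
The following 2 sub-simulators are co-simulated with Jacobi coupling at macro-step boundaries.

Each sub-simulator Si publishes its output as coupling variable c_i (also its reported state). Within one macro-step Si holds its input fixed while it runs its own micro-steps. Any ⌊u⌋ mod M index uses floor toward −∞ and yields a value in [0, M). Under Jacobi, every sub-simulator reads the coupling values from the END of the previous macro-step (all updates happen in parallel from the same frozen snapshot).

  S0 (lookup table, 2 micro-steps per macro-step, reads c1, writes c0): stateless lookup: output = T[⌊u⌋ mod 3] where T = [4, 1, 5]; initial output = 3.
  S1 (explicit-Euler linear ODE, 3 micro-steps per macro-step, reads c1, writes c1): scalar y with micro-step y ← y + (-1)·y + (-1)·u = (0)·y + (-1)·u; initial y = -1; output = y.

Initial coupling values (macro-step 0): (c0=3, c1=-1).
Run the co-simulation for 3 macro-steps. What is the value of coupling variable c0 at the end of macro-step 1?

macro 1: S0 reads c1=-1 → after 2×micro: 5; S1 reads c1=-1 → after 3×micro: 1 ⇒ (c0=5, c1=1)
macro 2: S0 reads c1=1 → after 2×micro: 1; S1 reads c1=1 → after 3×micro: -1 ⇒ (c0=1, c1=-1)
macro 3: S0 reads c1=-1 → after 2×micro: 5; S1 reads c1=-1 → after 3×micro: 1 ⇒ (c0=5, c1=1)

c0 at macro-step 1 = 5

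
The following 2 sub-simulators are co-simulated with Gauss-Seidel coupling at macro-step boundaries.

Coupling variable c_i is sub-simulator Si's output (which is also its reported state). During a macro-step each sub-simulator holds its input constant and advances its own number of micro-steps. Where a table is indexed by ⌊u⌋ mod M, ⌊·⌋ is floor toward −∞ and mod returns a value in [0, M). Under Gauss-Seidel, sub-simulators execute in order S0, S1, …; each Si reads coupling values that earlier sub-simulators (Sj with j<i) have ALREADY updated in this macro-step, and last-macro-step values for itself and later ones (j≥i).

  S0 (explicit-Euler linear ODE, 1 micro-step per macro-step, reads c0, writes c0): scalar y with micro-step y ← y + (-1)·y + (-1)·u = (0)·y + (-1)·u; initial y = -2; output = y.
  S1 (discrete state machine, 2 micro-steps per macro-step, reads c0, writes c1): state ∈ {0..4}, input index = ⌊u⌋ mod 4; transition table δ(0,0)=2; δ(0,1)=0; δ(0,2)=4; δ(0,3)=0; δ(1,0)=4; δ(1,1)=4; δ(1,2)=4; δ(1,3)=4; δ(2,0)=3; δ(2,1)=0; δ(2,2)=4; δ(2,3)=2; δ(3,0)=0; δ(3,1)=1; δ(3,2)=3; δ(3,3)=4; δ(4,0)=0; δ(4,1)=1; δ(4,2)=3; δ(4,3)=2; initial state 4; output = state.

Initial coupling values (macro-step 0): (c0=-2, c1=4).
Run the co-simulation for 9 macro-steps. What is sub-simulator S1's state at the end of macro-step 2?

macro 1: S0 reads c0=-2 → after 1×micro: 2; S1 reads c0=2 → after 2×micro: 3 ⇒ (c0=2, c1=3)
macro 2: S0 reads c0=2 → after 1×micro: -2; S1 reads c0=-2 → after 2×micro: 3 ⇒ (c0=-2, c1=3)
macro 3: S0 reads c0=-2 → after 1×micro: 2; S1 reads c0=2 → after 2×micro: 3 ⇒ (c0=2, c1=3)
macro 4: S0 reads c0=2 → after 1×micro: -2; S1 reads c0=-2 → after 2×micro: 3 ⇒ (c0=-2, c1=3)
macro 5: S0 reads c0=-2 → after 1×micro: 2; S1 reads c0=2 → after 2×micro: 3 ⇒ (c0=2, c1=3)
macro 6: S0 reads c0=2 → after 1×micro: -2; S1 reads c0=-2 → after 2×micro: 3 ⇒ (c0=-2, c1=3)
macro 7: S0 reads c0=-2 → after 1×micro: 2; S1 reads c0=2 → after 2×micro: 3 ⇒ (c0=2, c1=3)
macro 8: S0 reads c0=2 → after 1×micro: -2; S1 reads c0=-2 → after 2×micro: 3 ⇒ (c0=-2, c1=3)
macro 9: S0 reads c0=-2 → after 1×micro: 2; S1 reads c0=2 → after 2×micro: 3 ⇒ (c0=2, c1=3)

S1 state at macro-step 2 = 3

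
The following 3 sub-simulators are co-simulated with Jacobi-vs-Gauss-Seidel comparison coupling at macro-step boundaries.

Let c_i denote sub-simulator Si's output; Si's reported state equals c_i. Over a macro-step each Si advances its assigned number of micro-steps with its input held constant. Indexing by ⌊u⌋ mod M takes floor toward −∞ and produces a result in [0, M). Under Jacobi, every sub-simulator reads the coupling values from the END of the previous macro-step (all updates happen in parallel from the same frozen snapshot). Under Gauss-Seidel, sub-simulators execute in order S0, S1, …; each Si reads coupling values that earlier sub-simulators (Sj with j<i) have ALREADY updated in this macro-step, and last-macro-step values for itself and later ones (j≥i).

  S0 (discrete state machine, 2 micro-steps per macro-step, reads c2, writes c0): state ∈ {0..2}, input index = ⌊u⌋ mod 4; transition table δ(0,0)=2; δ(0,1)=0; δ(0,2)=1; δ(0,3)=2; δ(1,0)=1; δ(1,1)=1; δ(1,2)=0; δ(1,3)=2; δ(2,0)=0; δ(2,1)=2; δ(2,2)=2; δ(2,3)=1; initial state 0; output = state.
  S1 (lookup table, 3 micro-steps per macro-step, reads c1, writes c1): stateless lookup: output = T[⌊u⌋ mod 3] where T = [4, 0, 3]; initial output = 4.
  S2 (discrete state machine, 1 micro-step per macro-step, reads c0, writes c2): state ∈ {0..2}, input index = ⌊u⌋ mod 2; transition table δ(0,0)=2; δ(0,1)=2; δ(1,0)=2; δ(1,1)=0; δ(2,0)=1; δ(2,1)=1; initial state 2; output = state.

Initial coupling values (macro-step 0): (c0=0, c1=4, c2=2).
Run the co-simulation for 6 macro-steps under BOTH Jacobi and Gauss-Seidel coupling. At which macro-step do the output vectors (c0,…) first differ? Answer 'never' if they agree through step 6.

first divergence at macro-step: never

[Jacobi] macro 1: S0 reads c2=2 → after 2×micro: 0; S1 reads c1=4 → after 3×micro: 0; S2 reads c0=0 → after 1×micro: 1 ⇒ (c0=0, c1=0, c2=1)
[Jacobi] macro 2: S0 reads c2=1 → after 2×micro: 0; S1 reads c1=0 → after 3×micro: 4; S2 reads c0=0 → after 1×micro: 2 ⇒ (c0=0, c1=4, c2=2)
[Jacobi] macro 3: S0 reads c2=2 → after 2×micro: 0; S1 reads c1=4 → after 3×micro: 0; S2 reads c0=0 → after 1×micro: 1 ⇒ (c0=0, c1=0, c2=1)
[Jacobi] macro 4: S0 reads c2=1 → after 2×micro: 0; S1 reads c1=0 → after 3×micro: 4; S2 reads c0=0 → after 1×micro: 2 ⇒ (c0=0, c1=4, c2=2)
[Jacobi] macro 5: S0 reads c2=2 → after 2×micro: 0; S1 reads c1=4 → after 3×micro: 0; S2 reads c0=0 → after 1×micro: 1 ⇒ (c0=0, c1=0, c2=1)
[Jacobi] macro 6: S0 reads c2=1 → after 2×micro: 0; S1 reads c1=0 → after 3×micro: 4; S2 reads c0=0 → after 1×micro: 2 ⇒ (c0=0, c1=4, c2=2)
[Gauss-Seidel] macro 1: S0 reads c2=2 → after 2×micro: 0; S1 reads c1=4 → after 3×micro: 0; S2 reads c0=0 → after 1×micro: 1 ⇒ (c0=0, c1=0, c2=1)
[Gauss-Seidel] macro 2: S0 reads c2=1 → after 2×micro: 0; S1 reads c1=0 → after 3×micro: 4; S2 reads c0=0 → after 1×micro: 2 ⇒ (c0=0, c1=4, c2=2)
[Gauss-Seidel] macro 3: S0 reads c2=2 → after 2×micro: 0; S1 reads c1=4 → after 3×micro: 0; S2 reads c0=0 → after 1×micro: 1 ⇒ (c0=0, c1=0, c2=1)
[Gauss-Seidel] macro 4: S0 reads c2=1 → after 2×micro: 0; S1 reads c1=0 → after 3×micro: 4; S2 reads c0=0 → after 1×micro: 2 ⇒ (c0=0, c1=4, c2=2)
[Gauss-Seidel] macro 5: S0 reads c2=2 → after 2×micro: 0; S1 reads c1=4 → after 3×micro: 0; S2 reads c0=0 → after 1×micro: 1 ⇒ (c0=0, c1=0, c2=1)
[Gauss-Seidel] macro 6: S0 reads c2=1 → after 2×micro: 0; S1 reads c1=0 → after 3×micro: 4; S2 reads c0=0 → after 1×micro: 2 ⇒ (c0=0, c1=4, c2=2)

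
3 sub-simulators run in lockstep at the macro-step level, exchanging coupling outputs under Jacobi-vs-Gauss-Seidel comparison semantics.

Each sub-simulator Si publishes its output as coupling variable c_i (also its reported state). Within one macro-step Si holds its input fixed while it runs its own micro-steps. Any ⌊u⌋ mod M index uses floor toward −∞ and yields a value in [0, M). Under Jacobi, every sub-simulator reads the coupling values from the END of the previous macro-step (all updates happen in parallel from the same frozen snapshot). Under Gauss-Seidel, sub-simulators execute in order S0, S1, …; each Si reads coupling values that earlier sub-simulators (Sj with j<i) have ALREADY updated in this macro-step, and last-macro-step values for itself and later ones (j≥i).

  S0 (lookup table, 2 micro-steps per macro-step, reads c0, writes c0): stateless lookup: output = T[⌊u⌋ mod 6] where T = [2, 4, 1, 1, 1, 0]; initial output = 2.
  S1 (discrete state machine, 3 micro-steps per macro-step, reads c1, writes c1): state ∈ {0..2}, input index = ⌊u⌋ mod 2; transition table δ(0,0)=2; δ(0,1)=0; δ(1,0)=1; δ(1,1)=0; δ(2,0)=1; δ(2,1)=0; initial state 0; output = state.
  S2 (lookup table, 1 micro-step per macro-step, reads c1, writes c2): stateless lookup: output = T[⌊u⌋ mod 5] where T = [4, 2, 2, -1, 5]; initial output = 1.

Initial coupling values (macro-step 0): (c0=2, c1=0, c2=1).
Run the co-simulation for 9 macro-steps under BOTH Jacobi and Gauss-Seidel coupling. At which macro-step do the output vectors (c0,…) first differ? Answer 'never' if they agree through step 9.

first divergence at macro-step: 1

[Jacobi] macro 1: S0 reads c0=2 → after 2×micro: 1; S1 reads c1=0 → after 3×micro: 1; S2 reads c1=0 → after 1×micro: 4 ⇒ (c0=1, c1=1, c2=4)
[Jacobi] macro 2: S0 reads c0=1 → after 2×micro: 4; S1 reads c1=1 → after 3×micro: 0; S2 reads c1=1 → after 1×micro: 2 ⇒ (c0=4, c1=0, c2=2)
[Jacobi] macro 3: S0 reads c0=4 → after 2×micro: 1; S1 reads c1=0 → after 3×micro: 1; S2 reads c1=0 → after 1×micro: 4 ⇒ (c0=1, c1=1, c2=4)
[Jacobi] macro 4: S0 reads c0=1 → after 2×micro: 4; S1 reads c1=1 → after 3×micro: 0; S2 reads c1=1 → after 1×micro: 2 ⇒ (c0=4, c1=0, c2=2)
[Jacobi] macro 5: S0 reads c0=4 → after 2×micro: 1; S1 reads c1=0 → after 3×micro: 1; S2 reads c1=0 → after 1×micro: 4 ⇒ (c0=1, c1=1, c2=4)
[Jacobi] macro 6: S0 reads c0=1 → after 2×micro: 4; S1 reads c1=1 → after 3×micro: 0; S2 reads c1=1 → after 1×micro: 2 ⇒ (c0=4, c1=0, c2=2)
[Jacobi] macro 7: S0 reads c0=4 → after 2×micro: 1; S1 reads c1=0 → after 3×micro: 1; S2 reads c1=0 → after 1×micro: 4 ⇒ (c0=1, c1=1, c2=4)
[Jacobi] macro 8: S0 reads c0=1 → after 2×micro: 4; S1 reads c1=1 → after 3×micro: 0; S2 reads c1=1 → after 1×micro: 2 ⇒ (c0=4, c1=0, c2=2)
[Jacobi] macro 9: S0 reads c0=4 → after 2×micro: 1; S1 reads c1=0 → after 3×micro: 1; S2 reads c1=0 → after 1×micro: 4 ⇒ (c0=1, c1=1, c2=4)
[Gauss-Seidel] macro 1: S0 reads c0=2 → after 2×micro: 1; S1 reads c1=0 → after 3×micro: 1; S2 reads c1=1 → after 1×micro: 2 ⇒ (c0=1, c1=1, c2=2)
[Gauss-Seidel] macro 2: S0 reads c0=1 → after 2×micro: 4; S1 reads c1=1 → after 3×micro: 0; S2 reads c1=0 → after 1×micro: 4 ⇒ (c0=4, c1=0, c2=4)
[Gauss-Seidel] macro 3: S0 reads c0=4 → after 2×micro: 1; S1 reads c1=0 → after 3×micro: 1; S2 reads c1=1 → after 1×micro: 2 ⇒ (c0=1, c1=1, c2=2)
[Gauss-Seidel] macro 4: S0 reads c0=1 → after 2×micro: 4; S1 reads c1=1 → after 3×micro: 0; S2 reads c1=0 → after 1×micro: 4 ⇒ (c0=4, c1=0, c2=4)
[Gauss-Seidel] macro 5: S0 reads c0=4 → after 2×micro: 1; S1 reads c1=0 → after 3×micro: 1; S2 reads c1=1 → after 1×micro: 2 ⇒ (c0=1, c1=1, c2=2)
[Gauss-Seidel] macro 6: S0 reads c0=1 → after 2×micro: 4; S1 reads c1=1 → after 3×micro: 0; S2 reads c1=0 → after 1×micro: 4 ⇒ (c0=4, c1=0, c2=4)
[Gauss-Seidel] macro 7: S0 reads c0=4 → after 2×micro: 1; S1 reads c1=0 → after 3×micro: 1; S2 reads c1=1 → after 1×micro: 2 ⇒ (c0=1, c1=1, c2=2)
[Gauss-Seidel] macro 8: S0 reads c0=1 → after 2×micro: 4; S1 reads c1=1 → after 3×micro: 0; S2 reads c1=0 → after 1×micro: 4 ⇒ (c0=4, c1=0, c2=4)
[Gauss-Seidel] macro 9: S0 reads c0=4 → after 2×micro: 1; S1 reads c1=0 → after 3×micro: 1; S2 reads c1=1 → after 1×micro: 2 ⇒ (c0=1, c1=1, c2=2)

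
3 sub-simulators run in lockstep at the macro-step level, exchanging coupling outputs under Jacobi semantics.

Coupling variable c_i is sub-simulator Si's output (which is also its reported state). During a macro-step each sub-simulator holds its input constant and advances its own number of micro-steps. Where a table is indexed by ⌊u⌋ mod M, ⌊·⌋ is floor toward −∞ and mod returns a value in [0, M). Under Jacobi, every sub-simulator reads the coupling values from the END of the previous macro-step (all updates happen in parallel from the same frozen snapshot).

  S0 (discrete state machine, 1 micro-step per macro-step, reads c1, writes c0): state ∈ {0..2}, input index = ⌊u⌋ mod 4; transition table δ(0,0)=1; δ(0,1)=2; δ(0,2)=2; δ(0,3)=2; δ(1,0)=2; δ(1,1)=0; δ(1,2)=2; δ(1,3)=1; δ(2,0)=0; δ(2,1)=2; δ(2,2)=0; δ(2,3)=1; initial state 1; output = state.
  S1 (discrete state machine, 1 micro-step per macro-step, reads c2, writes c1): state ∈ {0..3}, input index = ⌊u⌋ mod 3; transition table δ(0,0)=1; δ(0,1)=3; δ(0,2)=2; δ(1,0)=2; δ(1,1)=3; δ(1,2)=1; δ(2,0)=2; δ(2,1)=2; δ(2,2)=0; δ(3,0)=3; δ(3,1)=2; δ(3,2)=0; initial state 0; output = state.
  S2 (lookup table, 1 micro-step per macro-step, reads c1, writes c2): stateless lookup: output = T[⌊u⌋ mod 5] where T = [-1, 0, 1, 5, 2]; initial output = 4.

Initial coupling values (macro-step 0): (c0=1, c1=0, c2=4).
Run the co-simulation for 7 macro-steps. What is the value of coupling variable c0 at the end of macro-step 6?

c0 at macro-step 6 = 1

macro 1: S0 reads c1=0 → after 1×micro: 2; S1 reads c2=4 → after 1×micro: 3; S2 reads c1=0 → after 1×micro: -1 ⇒ (c0=2, c1=3, c2=-1)
macro 2: S0 reads c1=3 → after 1×micro: 1; S1 reads c2=-1 → after 1×micro: 0; S2 reads c1=3 → after 1×micro: 5 ⇒ (c0=1, c1=0, c2=5)
macro 3: S0 reads c1=0 → after 1×micro: 2; S1 reads c2=5 → after 1×micro: 2; S2 reads c1=0 → after 1×micro: -1 ⇒ (c0=2, c1=2, c2=-1)
macro 4: S0 reads c1=2 → after 1×micro: 0; S1 reads c2=-1 → after 1×micro: 0; S2 reads c1=2 → after 1×micro: 1 ⇒ (c0=0, c1=0, c2=1)
macro 5: S0 reads c1=0 → after 1×micro: 1; S1 reads c2=1 → after 1×micro: 3; S2 reads c1=0 → after 1×micro: -1 ⇒ (c0=1, c1=3, c2=-1)
macro 6: S0 reads c1=3 → after 1×micro: 1; S1 reads c2=-1 → after 1×micro: 0; S2 reads c1=3 → after 1×micro: 5 ⇒ (c0=1, c1=0, c2=5)
macro 7: S0 reads c1=0 → after 1×micro: 2; S1 reads c2=5 → after 1×micro: 2; S2 reads c1=0 → after 1×micro: -1 ⇒ (c0=2, c1=2, c2=-1)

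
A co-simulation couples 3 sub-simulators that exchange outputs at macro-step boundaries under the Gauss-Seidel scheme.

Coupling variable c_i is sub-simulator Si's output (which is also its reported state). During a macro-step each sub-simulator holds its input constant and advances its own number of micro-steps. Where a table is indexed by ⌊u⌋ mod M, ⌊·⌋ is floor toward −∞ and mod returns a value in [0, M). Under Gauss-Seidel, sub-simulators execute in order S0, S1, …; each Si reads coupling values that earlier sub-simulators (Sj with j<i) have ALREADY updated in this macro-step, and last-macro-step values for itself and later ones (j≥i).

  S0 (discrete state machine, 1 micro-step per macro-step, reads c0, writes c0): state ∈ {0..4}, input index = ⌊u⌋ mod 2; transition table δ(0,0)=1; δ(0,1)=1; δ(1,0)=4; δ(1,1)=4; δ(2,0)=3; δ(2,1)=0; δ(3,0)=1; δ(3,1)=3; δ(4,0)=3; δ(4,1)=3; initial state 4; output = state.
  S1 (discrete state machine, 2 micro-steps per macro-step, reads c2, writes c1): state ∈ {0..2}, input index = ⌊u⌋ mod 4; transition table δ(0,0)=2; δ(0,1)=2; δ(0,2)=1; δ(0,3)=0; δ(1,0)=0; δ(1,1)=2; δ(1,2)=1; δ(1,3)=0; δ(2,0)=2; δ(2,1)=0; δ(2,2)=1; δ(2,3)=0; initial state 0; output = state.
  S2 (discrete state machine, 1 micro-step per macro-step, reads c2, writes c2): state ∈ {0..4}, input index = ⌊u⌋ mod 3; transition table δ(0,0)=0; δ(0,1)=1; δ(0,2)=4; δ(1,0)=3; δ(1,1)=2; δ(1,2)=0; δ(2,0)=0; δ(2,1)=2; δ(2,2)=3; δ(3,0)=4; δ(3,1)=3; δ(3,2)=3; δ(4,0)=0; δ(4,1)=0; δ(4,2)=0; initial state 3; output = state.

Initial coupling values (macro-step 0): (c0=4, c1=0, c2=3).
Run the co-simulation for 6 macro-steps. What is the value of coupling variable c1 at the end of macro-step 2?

c1 at macro-step 2 = 2

macro 1: S0 reads c0=4 → after 1×micro: 3; S1 reads c2=3 → after 2×micro: 0; S2 reads c2=3 → after 1×micro: 4 ⇒ (c0=3, c1=0, c2=4)
macro 2: S0 reads c0=3 → after 1×micro: 3; S1 reads c2=4 → after 2×micro: 2; S2 reads c2=4 → after 1×micro: 0 ⇒ (c0=3, c1=2, c2=0)
macro 3: S0 reads c0=3 → after 1×micro: 3; S1 reads c2=0 → after 2×micro: 2; S2 reads c2=0 → after 1×micro: 0 ⇒ (c0=3, c1=2, c2=0)
macro 4: S0 reads c0=3 → after 1×micro: 3; S1 reads c2=0 → after 2×micro: 2; S2 reads c2=0 → after 1×micro: 0 ⇒ (c0=3, c1=2, c2=0)
macro 5: S0 reads c0=3 → after 1×micro: 3; S1 reads c2=0 → after 2×micro: 2; S2 reads c2=0 → after 1×micro: 0 ⇒ (c0=3, c1=2, c2=0)
macro 6: S0 reads c0=3 → after 1×micro: 3; S1 reads c2=0 → after 2×micro: 2; S2 reads c2=0 → after 1×micro: 0 ⇒ (c0=3, c1=2, c2=0)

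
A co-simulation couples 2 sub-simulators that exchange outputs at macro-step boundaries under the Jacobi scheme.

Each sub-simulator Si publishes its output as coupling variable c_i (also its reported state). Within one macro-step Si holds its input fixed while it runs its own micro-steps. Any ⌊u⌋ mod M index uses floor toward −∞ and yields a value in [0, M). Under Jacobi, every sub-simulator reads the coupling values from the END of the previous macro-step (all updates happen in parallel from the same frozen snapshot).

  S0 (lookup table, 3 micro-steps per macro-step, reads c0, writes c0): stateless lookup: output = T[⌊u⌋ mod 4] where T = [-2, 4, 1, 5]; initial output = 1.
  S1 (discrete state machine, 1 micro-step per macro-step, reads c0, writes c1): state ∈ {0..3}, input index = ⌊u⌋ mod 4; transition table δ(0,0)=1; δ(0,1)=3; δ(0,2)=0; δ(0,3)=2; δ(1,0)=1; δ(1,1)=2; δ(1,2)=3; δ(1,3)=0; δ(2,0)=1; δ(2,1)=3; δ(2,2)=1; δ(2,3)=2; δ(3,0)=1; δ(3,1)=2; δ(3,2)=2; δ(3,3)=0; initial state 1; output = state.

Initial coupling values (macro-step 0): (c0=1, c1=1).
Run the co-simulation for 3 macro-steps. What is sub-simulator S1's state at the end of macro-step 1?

macro 1: S0 reads c0=1 → after 3×micro: 4; S1 reads c0=1 → after 1×micro: 2 ⇒ (c0=4, c1=2)
macro 2: S0 reads c0=4 → after 3×micro: -2; S1 reads c0=4 → after 1×micro: 1 ⇒ (c0=-2, c1=1)
macro 3: S0 reads c0=-2 → after 3×micro: 1; S1 reads c0=-2 → after 1×micro: 3 ⇒ (c0=1, c1=3)

S1 state at macro-step 1 = 2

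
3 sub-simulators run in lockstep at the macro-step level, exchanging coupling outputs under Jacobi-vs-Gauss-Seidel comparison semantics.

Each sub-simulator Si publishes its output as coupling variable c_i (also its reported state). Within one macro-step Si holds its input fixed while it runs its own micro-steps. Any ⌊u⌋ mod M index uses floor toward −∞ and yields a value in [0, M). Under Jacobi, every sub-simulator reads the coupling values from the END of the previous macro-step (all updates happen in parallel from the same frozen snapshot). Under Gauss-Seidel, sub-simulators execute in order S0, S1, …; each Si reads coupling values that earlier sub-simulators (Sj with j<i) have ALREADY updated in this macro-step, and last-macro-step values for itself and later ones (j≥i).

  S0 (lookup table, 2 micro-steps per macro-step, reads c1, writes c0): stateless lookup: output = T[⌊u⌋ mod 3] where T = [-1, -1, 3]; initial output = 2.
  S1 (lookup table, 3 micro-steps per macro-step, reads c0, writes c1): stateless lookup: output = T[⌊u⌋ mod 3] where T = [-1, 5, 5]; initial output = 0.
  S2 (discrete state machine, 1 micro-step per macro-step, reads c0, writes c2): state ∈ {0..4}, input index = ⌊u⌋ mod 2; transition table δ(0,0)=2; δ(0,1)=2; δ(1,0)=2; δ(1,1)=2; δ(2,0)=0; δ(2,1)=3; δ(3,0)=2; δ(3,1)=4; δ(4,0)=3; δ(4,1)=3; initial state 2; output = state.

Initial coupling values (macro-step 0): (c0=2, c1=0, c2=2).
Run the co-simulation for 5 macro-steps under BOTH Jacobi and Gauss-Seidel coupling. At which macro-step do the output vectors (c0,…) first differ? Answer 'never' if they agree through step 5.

[Jacobi] macro 1: S0 reads c1=0 → after 2×micro: -1; S1 reads c0=2 → after 3×micro: 5; S2 reads c0=2 → after 1×micro: 0 ⇒ (c0=-1, c1=5, c2=0)
[Jacobi] macro 2: S0 reads c1=5 → after 2×micro: 3; S1 reads c0=-1 → after 3×micro: 5; S2 reads c0=-1 → after 1×micro: 2 ⇒ (c0=3, c1=5, c2=2)
[Jacobi] macro 3: S0 reads c1=5 → after 2×micro: 3; S1 reads c0=3 → after 3×micro: -1; S2 reads c0=3 → after 1×micro: 3 ⇒ (c0=3, c1=-1, c2=3)
[Jacobi] macro 4: S0 reads c1=-1 → after 2×micro: 3; S1 reads c0=3 → after 3×micro: -1; S2 reads c0=3 → after 1×micro: 4 ⇒ (c0=3, c1=-1, c2=4)
[Jacobi] macro 5: S0 reads c1=-1 → after 2×micro: 3; S1 reads c0=3 → after 3×micro: -1; S2 reads c0=3 → after 1×micro: 3 ⇒ (c0=3, c1=-1, c2=3)
[Gauss-Seidel] macro 1: S0 reads c1=0 → after 2×micro: -1; S1 reads c0=-1 → after 3×micro: 5; S2 reads c0=-1 → after 1×micro: 3 ⇒ (c0=-1, c1=5, c2=3)
[Gauss-Seidel] macro 2: S0 reads c1=5 → after 2×micro: 3; S1 reads c0=3 → after 3×micro: -1; S2 reads c0=3 → after 1×micro: 4 ⇒ (c0=3, c1=-1, c2=4)
[Gauss-Seidel] macro 3: S0 reads c1=-1 → after 2×micro: 3; S1 reads c0=3 → after 3×micro: -1; S2 reads c0=3 → after 1×micro: 3 ⇒ (c0=3, c1=-1, c2=3)
[Gauss-Seidel] macro 4: S0 reads c1=-1 → after 2×micro: 3; S1 reads c0=3 → after 3×micro: -1; S2 reads c0=3 → after 1×micro: 4 ⇒ (c0=3, c1=-1, c2=4)
[Gauss-Seidel] macro 5: S0 reads c1=-1 → after 2×micro: 3; S1 reads c0=3 → after 3×micro: -1; S2 reads c0=3 → after 1×micro: 3 ⇒ (c0=3, c1=-1, c2=3)

first divergence at macro-step: 1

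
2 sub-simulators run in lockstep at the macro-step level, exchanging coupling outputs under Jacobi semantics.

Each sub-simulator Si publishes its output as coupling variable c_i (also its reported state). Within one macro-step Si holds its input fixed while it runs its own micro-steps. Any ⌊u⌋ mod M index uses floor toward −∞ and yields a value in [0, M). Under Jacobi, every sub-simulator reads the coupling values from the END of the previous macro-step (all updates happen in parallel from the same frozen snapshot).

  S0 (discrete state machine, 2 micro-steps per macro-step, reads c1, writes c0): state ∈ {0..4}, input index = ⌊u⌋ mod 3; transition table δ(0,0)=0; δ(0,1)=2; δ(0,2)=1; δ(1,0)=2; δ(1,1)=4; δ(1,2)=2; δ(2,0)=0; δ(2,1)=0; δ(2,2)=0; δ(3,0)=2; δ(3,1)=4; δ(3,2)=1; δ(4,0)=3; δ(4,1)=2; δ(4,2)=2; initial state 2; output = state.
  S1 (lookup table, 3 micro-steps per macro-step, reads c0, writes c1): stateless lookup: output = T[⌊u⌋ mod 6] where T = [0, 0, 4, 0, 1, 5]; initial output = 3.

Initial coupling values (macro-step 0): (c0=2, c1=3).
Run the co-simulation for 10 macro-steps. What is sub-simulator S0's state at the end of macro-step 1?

S0 state at macro-step 1 = 0

macro 1: S0 reads c1=3 → after 2×micro: 0; S1 reads c0=2 → after 3×micro: 4 ⇒ (c0=0, c1=4)
macro 2: S0 reads c1=4 → after 2×micro: 0; S1 reads c0=0 → after 3×micro: 0 ⇒ (c0=0, c1=0)
macro 3: S0 reads c1=0 → after 2×micro: 0; S1 reads c0=0 → after 3×micro: 0 ⇒ (c0=0, c1=0)
macro 4: S0 reads c1=0 → after 2×micro: 0; S1 reads c0=0 → after 3×micro: 0 ⇒ (c0=0, c1=0)
macro 5: S0 reads c1=0 → after 2×micro: 0; S1 reads c0=0 → after 3×micro: 0 ⇒ (c0=0, c1=0)
macro 6: S0 reads c1=0 → after 2×micro: 0; S1 reads c0=0 → after 3×micro: 0 ⇒ (c0=0, c1=0)
macro 7: S0 reads c1=0 → after 2×micro: 0; S1 reads c0=0 → after 3×micro: 0 ⇒ (c0=0, c1=0)
macro 8: S0 reads c1=0 → after 2×micro: 0; S1 reads c0=0 → after 3×micro: 0 ⇒ (c0=0, c1=0)
macro 9: S0 reads c1=0 → after 2×micro: 0; S1 reads c0=0 → after 3×micro: 0 ⇒ (c0=0, c1=0)
macro 10: S0 reads c1=0 → after 2×micro: 0; S1 reads c0=0 → after 3×micro: 0 ⇒ (c0=0, c1=0)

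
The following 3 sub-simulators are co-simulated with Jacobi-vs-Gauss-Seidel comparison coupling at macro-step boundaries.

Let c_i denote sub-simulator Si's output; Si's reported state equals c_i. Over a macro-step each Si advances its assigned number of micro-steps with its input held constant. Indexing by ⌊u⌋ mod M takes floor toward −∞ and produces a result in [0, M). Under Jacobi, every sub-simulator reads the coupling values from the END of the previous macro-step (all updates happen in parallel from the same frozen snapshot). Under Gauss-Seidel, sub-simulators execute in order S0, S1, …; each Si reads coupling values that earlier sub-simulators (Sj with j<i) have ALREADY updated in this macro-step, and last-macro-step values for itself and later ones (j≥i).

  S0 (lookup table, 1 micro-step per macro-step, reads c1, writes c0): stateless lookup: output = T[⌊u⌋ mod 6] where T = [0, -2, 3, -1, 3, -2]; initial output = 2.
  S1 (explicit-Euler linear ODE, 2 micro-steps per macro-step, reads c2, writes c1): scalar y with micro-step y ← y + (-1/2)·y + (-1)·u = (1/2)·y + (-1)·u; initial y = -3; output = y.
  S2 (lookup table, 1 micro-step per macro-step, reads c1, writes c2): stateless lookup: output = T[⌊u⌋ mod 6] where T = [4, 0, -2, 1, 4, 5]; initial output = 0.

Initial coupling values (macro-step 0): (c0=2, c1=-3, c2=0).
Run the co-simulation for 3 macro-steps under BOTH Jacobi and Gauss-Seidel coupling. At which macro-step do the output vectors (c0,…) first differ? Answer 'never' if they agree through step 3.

first divergence at macro-step: 1

[Jacobi] macro 1: S0 reads c1=-3 → after 1×micro: -1; S1 reads c2=0 → after 2×micro: -3/4; S2 reads c1=-3 → after 1×micro: 1 ⇒ (c0=-1, c1=-3/4, c2=1)
[Jacobi] macro 2: S0 reads c1=-3/4 → after 1×micro: -2; S1 reads c2=1 → after 2×micro: -27/16; S2 reads c1=-3/4 → after 1×micro: 5 ⇒ (c0=-2, c1=-27/16, c2=5)
[Jacobi] macro 3: S0 reads c1=-27/16 → after 1×micro: 3; S1 reads c2=5 → after 2×micro: -507/64; S2 reads c1=-27/16 → after 1×micro: 4 ⇒ (c0=3, c1=-507/64, c2=4)
[Gauss-Seidel] macro 1: S0 reads c1=-3 → after 1×micro: -1; S1 reads c2=0 → after 2×micro: -3/4; S2 reads c1=-3/4 → after 1×micro: 5 ⇒ (c0=-1, c1=-3/4, c2=5)
[Gauss-Seidel] macro 2: S0 reads c1=-3/4 → after 1×micro: -2; S1 reads c2=5 → after 2×micro: -123/16; S2 reads c1=-123/16 → after 1×micro: 4 ⇒ (c0=-2, c1=-123/16, c2=4)
[Gauss-Seidel] macro 3: S0 reads c1=-123/16 → after 1×micro: 3; S1 reads c2=4 → after 2×micro: -507/64; S2 reads c1=-507/64 → after 1×micro: 4 ⇒ (c0=3, c1=-507/64, c2=4)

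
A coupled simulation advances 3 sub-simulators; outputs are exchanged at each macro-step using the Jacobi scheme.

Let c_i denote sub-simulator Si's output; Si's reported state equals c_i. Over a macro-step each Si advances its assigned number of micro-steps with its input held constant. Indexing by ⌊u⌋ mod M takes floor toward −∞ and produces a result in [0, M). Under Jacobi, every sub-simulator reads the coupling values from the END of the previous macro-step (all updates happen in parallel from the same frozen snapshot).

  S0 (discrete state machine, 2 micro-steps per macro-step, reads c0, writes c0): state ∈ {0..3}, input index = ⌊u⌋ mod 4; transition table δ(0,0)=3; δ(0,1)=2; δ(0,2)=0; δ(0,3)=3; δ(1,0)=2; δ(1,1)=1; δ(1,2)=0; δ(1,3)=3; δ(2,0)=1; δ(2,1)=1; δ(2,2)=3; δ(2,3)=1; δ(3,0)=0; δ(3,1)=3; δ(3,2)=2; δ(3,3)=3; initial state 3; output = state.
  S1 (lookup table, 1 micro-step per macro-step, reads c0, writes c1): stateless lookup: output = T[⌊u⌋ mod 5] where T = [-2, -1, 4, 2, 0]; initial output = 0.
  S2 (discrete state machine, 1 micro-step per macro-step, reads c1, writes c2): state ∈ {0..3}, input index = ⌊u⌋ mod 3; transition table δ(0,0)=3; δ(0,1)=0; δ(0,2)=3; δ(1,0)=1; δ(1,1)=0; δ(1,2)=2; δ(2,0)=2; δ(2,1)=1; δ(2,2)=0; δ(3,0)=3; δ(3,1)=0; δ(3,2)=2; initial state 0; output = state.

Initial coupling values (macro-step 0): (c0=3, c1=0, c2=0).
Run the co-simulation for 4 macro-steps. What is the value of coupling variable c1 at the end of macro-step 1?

macro 1: S0 reads c0=3 → after 2×micro: 3; S1 reads c0=3 → after 1×micro: 2; S2 reads c1=0 → after 1×micro: 3 ⇒ (c0=3, c1=2, c2=3)
macro 2: S0 reads c0=3 → after 2×micro: 3; S1 reads c0=3 → after 1×micro: 2; S2 reads c1=2 → after 1×micro: 2 ⇒ (c0=3, c1=2, c2=2)
macro 3: S0 reads c0=3 → after 2×micro: 3; S1 reads c0=3 → after 1×micro: 2; S2 reads c1=2 → after 1×micro: 0 ⇒ (c0=3, c1=2, c2=0)
macro 4: S0 reads c0=3 → after 2×micro: 3; S1 reads c0=3 → after 1×micro: 2; S2 reads c1=2 → after 1×micro: 3 ⇒ (c0=3, c1=2, c2=3)

c1 at macro-step 1 = 2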